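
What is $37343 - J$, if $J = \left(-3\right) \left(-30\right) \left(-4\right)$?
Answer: $37703$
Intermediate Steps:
$J = -360$ ($J = 90 \left(-4\right) = -360$)
$37343 - J = 37343 - -360 = 37343 + 360 = 37703$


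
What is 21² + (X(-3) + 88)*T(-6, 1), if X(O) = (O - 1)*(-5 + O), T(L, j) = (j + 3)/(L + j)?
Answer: 345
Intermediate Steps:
T(L, j) = (3 + j)/(L + j)
X(O) = (-1 + O)*(-5 + O)
21² + (X(-3) + 88)*T(-6, 1) = 21² + ((5 + (-3)² - 6*(-3)) + 88)*((3 + 1)/(-6 + 1)) = 441 + ((5 + 9 + 18) + 88)*(4/(-5)) = 441 + (32 + 88)*(-⅕*4) = 441 + 120*(-⅘) = 441 - 96 = 345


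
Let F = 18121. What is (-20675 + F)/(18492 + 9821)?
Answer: -2554/28313 ≈ -0.090206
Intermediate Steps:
(-20675 + F)/(18492 + 9821) = (-20675 + 18121)/(18492 + 9821) = -2554/28313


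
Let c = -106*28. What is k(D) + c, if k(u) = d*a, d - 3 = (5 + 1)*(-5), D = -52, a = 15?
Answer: -3373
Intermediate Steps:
d = -27 (d = 3 + (5 + 1)*(-5) = 3 + 6*(-5) = 3 - 30 = -27)
k(u) = -405 (k(u) = -27*15 = -405)
c = -2968
k(D) + c = -405 - 2968 = -3373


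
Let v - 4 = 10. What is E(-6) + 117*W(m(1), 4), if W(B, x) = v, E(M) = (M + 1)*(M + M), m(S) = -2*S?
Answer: 1698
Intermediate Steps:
v = 14 (v = 4 + 10 = 14)
E(M) = 2*M*(1 + M) (E(M) = (1 + M)*(2*M) = 2*M*(1 + M))
W(B, x) = 14
E(-6) + 117*W(m(1), 4) = 2*(-6)*(1 - 6) + 117*14 = 2*(-6)*(-5) + 1638 = 60 + 1638 = 1698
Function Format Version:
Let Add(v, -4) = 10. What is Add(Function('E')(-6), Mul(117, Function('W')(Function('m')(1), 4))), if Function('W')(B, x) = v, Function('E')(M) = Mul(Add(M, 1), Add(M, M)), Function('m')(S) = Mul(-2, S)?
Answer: 1698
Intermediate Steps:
v = 14 (v = Add(4, 10) = 14)
Function('E')(M) = Mul(2, M, Add(1, M)) (Function('E')(M) = Mul(Add(1, M), Mul(2, M)) = Mul(2, M, Add(1, M)))
Function('W')(B, x) = 14
Add(Function('E')(-6), Mul(117, Function('W')(Function('m')(1), 4))) = Add(Mul(2, -6, Add(1, -6)), Mul(117, 14)) = Add(Mul(2, -6, -5), 1638) = Add(60, 1638) = 1698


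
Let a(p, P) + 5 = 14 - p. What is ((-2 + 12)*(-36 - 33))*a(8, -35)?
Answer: -690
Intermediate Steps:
a(p, P) = 9 - p (a(p, P) = -5 + (14 - p) = 9 - p)
((-2 + 12)*(-36 - 33))*a(8, -35) = ((-2 + 12)*(-36 - 33))*(9 - 1*8) = (10*(-69))*(9 - 8) = -690*1 = -690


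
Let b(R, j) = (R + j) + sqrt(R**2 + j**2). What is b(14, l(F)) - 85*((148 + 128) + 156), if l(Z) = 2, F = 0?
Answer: -36704 + 10*sqrt(2) ≈ -36690.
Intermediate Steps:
b(R, j) = R + j + sqrt(R**2 + j**2)
b(14, l(F)) - 85*((148 + 128) + 156) = (14 + 2 + sqrt(14**2 + 2**2)) - 85*((148 + 128) + 156) = (14 + 2 + sqrt(196 + 4)) - 85*(276 + 156) = (14 + 2 + sqrt(200)) - 85*432 = (14 + 2 + 10*sqrt(2)) - 36720 = (16 + 10*sqrt(2)) - 36720 = -36704 + 10*sqrt(2)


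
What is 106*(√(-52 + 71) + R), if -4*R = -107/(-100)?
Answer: -5671/200 + 106*√19 ≈ 433.69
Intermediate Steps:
R = -107/400 (R = -(-107)/(4*(-100)) = -(-107)*(-1)/(4*100) = -¼*107/100 = -107/400 ≈ -0.26750)
106*(√(-52 + 71) + R) = 106*(√(-52 + 71) - 107/400) = 106*(√19 - 107/400) = 106*(-107/400 + √19) = -5671/200 + 106*√19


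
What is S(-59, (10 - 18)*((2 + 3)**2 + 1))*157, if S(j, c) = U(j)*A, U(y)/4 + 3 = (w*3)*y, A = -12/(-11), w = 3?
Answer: -4024224/11 ≈ -3.6584e+5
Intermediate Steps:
A = 12/11 (A = -12*(-1/11) = 12/11 ≈ 1.0909)
U(y) = -12 + 36*y (U(y) = -12 + 4*((3*3)*y) = -12 + 4*(9*y) = -12 + 36*y)
S(j, c) = -144/11 + 432*j/11 (S(j, c) = (-12 + 36*j)*(12/11) = -144/11 + 432*j/11)
S(-59, (10 - 18)*((2 + 3)**2 + 1))*157 = (-144/11 + (432/11)*(-59))*157 = (-144/11 - 25488/11)*157 = -25632/11*157 = -4024224/11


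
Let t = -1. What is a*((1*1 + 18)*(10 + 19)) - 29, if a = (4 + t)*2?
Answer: 3277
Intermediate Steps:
a = 6 (a = (4 - 1)*2 = 3*2 = 6)
a*((1*1 + 18)*(10 + 19)) - 29 = 6*((1*1 + 18)*(10 + 19)) - 29 = 6*((1 + 18)*29) - 29 = 6*(19*29) - 29 = 6*551 - 29 = 3306 - 29 = 3277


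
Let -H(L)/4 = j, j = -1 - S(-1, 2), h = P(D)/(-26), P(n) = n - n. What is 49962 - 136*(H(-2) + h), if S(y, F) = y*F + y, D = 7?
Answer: 51050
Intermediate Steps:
S(y, F) = y + F*y (S(y, F) = F*y + y = y + F*y)
P(n) = 0
h = 0 (h = 0/(-26) = 0*(-1/26) = 0)
j = 2 (j = -1 - (-1)*(1 + 2) = -1 - (-1)*3 = -1 - 1*(-3) = -1 + 3 = 2)
H(L) = -8 (H(L) = -4*2 = -8)
49962 - 136*(H(-2) + h) = 49962 - 136*(-8 + 0) = 49962 - 136*(-8) = 49962 - 1*(-1088) = 49962 + 1088 = 51050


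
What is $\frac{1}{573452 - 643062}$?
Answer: $- \frac{1}{69610} \approx -1.4366 \cdot 10^{-5}$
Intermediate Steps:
$\frac{1}{573452 - 643062} = \frac{1}{-69610} = - \frac{1}{69610}$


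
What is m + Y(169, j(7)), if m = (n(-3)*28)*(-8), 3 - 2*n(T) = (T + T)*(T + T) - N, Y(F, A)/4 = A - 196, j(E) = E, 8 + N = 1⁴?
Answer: 3724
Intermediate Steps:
N = -7 (N = -8 + 1⁴ = -8 + 1 = -7)
Y(F, A) = -784 + 4*A (Y(F, A) = 4*(A - 196) = 4*(-196 + A) = -784 + 4*A)
n(T) = -2 - 2*T² (n(T) = 3/2 - ((T + T)*(T + T) - 1*(-7))/2 = 3/2 - ((2*T)*(2*T) + 7)/2 = 3/2 - (4*T² + 7)/2 = 3/2 - (7 + 4*T²)/2 = 3/2 + (-7/2 - 2*T²) = -2 - 2*T²)
m = 4480 (m = ((-2 - 2*(-3)²)*28)*(-8) = ((-2 - 2*9)*28)*(-8) = ((-2 - 18)*28)*(-8) = -20*28*(-8) = -560*(-8) = 4480)
m + Y(169, j(7)) = 4480 + (-784 + 4*7) = 4480 + (-784 + 28) = 4480 - 756 = 3724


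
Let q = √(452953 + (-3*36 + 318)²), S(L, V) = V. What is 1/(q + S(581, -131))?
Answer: 131/479892 + √497053/479892 ≈ 0.0017421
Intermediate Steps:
q = √497053 (q = √(452953 + (-108 + 318)²) = √(452953 + 210²) = √(452953 + 44100) = √497053 ≈ 705.02)
1/(q + S(581, -131)) = 1/(√497053 - 131) = 1/(-131 + √497053)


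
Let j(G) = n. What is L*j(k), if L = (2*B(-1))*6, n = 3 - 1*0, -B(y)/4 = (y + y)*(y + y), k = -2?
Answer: -576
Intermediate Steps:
B(y) = -16*y² (B(y) = -4*(y + y)*(y + y) = -4*2*y*2*y = -16*y²)
n = 3 (n = 3 + 0 = 3)
j(G) = 3
L = -192 (L = (2*(-16*(-1)²))*6 = (2*(-16*1))*6 = (2*(-16))*6 = -32*6 = -192)
L*j(k) = -192*3 = -576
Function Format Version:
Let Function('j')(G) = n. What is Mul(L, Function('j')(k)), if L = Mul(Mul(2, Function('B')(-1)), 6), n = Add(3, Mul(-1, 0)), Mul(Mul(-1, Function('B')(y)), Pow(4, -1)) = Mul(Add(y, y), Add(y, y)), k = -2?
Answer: -576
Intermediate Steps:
Function('B')(y) = Mul(-16, Pow(y, 2)) (Function('B')(y) = Mul(-4, Mul(Add(y, y), Add(y, y))) = Mul(-4, Mul(Mul(2, y), Mul(2, y))) = Mul(-4, Mul(4, Pow(y, 2))) = Mul(-16, Pow(y, 2)))
n = 3 (n = Add(3, 0) = 3)
Function('j')(G) = 3
L = -192 (L = Mul(Mul(2, Mul(-16, Pow(-1, 2))), 6) = Mul(Mul(2, Mul(-16, 1)), 6) = Mul(Mul(2, -16), 6) = Mul(-32, 6) = -192)
Mul(L, Function('j')(k)) = Mul(-192, 3) = -576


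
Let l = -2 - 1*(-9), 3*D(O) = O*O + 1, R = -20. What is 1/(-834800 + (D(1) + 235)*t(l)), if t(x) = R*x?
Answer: -3/2603380 ≈ -1.1523e-6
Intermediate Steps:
D(O) = 1/3 + O**2/3 (D(O) = (O*O + 1)/3 = (O**2 + 1)/3 = (1 + O**2)/3 = 1/3 + O**2/3)
l = 7 (l = -2 + 9 = 7)
t(x) = -20*x
1/(-834800 + (D(1) + 235)*t(l)) = 1/(-834800 + ((1/3 + (1/3)*1**2) + 235)*(-20*7)) = 1/(-834800 + ((1/3 + (1/3)*1) + 235)*(-140)) = 1/(-834800 + ((1/3 + 1/3) + 235)*(-140)) = 1/(-834800 + (2/3 + 235)*(-140)) = 1/(-834800 + (707/3)*(-140)) = 1/(-834800 - 98980/3) = 1/(-2603380/3) = -3/2603380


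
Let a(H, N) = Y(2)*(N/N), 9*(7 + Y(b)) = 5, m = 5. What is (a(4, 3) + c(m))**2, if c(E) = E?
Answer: 169/81 ≈ 2.0864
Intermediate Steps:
Y(b) = -58/9 (Y(b) = -7 + (1/9)*5 = -7 + 5/9 = -58/9)
a(H, N) = -58/9 (a(H, N) = -58*N/(9*N) = -58/9*1 = -58/9)
(a(4, 3) + c(m))**2 = (-58/9 + 5)**2 = (-13/9)**2 = 169/81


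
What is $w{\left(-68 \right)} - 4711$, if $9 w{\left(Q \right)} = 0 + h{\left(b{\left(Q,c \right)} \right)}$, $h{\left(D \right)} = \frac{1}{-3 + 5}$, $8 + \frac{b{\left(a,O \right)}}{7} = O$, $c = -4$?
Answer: $- \frac{84797}{18} \approx -4710.9$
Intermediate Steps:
$b{\left(a,O \right)} = -56 + 7 O$
$h{\left(D \right)} = \frac{1}{2}$
$w{\left(Q \right)} = \frac{1}{18}$ ($w{\left(Q \right)} = \frac{0 + \frac{1}{2}}{9} = \frac{1}{9} \cdot \frac{1}{2} = \frac{1}{18}$)
$w{\left(-68 \right)} - 4711 = \frac{1}{18} - 4711 = - \frac{84797}{18}$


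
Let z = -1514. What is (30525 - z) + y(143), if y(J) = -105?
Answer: 31934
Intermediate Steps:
(30525 - z) + y(143) = (30525 - 1*(-1514)) - 105 = (30525 + 1514) - 105 = 32039 - 105 = 31934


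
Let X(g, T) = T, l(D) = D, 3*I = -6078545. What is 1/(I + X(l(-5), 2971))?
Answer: -3/6069632 ≈ -4.9426e-7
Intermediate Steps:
I = -6078545/3 (I = (1/3)*(-6078545) = -6078545/3 ≈ -2.0262e+6)
1/(I + X(l(-5), 2971)) = 1/(-6078545/3 + 2971) = 1/(-6069632/3) = -3/6069632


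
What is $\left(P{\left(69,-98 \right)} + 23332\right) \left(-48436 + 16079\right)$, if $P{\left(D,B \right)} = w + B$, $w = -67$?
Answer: $-749614619$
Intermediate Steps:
$P{\left(D,B \right)} = -67 + B$
$\left(P{\left(69,-98 \right)} + 23332\right) \left(-48436 + 16079\right) = \left(\left(-67 - 98\right) + 23332\right) \left(-48436 + 16079\right) = \left(-165 + 23332\right) \left(-32357\right) = 23167 \left(-32357\right) = -749614619$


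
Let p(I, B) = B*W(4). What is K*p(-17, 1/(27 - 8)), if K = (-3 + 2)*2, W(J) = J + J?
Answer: -16/19 ≈ -0.84210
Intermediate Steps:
W(J) = 2*J
p(I, B) = 8*B (p(I, B) = B*(2*4) = B*8 = 8*B)
K = -2 (K = -1*2 = -2)
K*p(-17, 1/(27 - 8)) = -16/(27 - 8) = -16/19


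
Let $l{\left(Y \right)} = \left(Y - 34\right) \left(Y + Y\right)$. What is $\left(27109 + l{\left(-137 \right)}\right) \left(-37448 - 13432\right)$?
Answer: $-3763237440$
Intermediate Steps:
$l{\left(Y \right)} = 2 Y \left(-34 + Y\right)$ ($l{\left(Y \right)} = \left(-34 + Y\right) 2 Y = 2 Y \left(-34 + Y\right)$)
$\left(27109 + l{\left(-137 \right)}\right) \left(-37448 - 13432\right) = \left(27109 + 2 \left(-137\right) \left(-34 - 137\right)\right) \left(-37448 - 13432\right) = \left(27109 + 2 \left(-137\right) \left(-171\right)\right) \left(-50880\right) = \left(27109 + 46854\right) \left(-50880\right) = 73963 \left(-50880\right) = -3763237440$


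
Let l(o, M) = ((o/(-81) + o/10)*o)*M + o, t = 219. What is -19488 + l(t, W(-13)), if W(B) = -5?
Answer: -725201/18 ≈ -40289.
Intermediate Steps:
l(o, M) = o + 71*M*o²/810 (l(o, M) = ((o*(-1/81) + o*(⅒))*o)*M + o = ((-o/81 + o/10)*o)*M + o = ((71*o/810)*o)*M + o = (71*o²/810)*M + o = 71*M*o²/810 + o = o + 71*M*o²/810)
-19488 + l(t, W(-13)) = -19488 + (1/810)*219*(810 + 71*(-5)*219) = -19488 + (1/810)*219*(810 - 77745) = -19488 + (1/810)*219*(-76935) = -19488 - 374417/18 = -725201/18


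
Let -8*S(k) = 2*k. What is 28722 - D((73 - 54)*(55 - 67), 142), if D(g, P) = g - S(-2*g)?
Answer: 28836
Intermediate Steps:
S(k) = -k/4
D(g, P) = g/2 (D(g, P) = g - (-1)*(-2*g)/4 = g - g/2 = g/2)
28722 - D((73 - 54)*(55 - 67), 142) = 28722 - (73 - 54)*(55 - 67)/2 = 28722 - 19*(-12)/2 = 28722 - (-228)/2 = 28722 - 1*(-114) = 28722 + 114 = 28836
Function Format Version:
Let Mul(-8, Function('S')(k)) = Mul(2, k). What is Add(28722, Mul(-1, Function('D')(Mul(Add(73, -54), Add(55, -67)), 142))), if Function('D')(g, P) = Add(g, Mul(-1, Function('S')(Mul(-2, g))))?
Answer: 28836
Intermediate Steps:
Function('S')(k) = Mul(Rational(-1, 4), k) (Function('S')(k) = Mul(Rational(-1, 8), Mul(2, k)) = Mul(Rational(-1, 4), k))
Function('D')(g, P) = Mul(Rational(1, 2), g) (Function('D')(g, P) = Add(g, Mul(-1, Mul(Rational(-1, 4), Mul(-2, g)))) = Add(g, Mul(-1, Mul(Rational(1, 2), g))) = Add(g, Mul(Rational(-1, 2), g)) = Mul(Rational(1, 2), g))
Add(28722, Mul(-1, Function('D')(Mul(Add(73, -54), Add(55, -67)), 142))) = Add(28722, Mul(-1, Mul(Rational(1, 2), Mul(Add(73, -54), Add(55, -67))))) = Add(28722, Mul(-1, Mul(Rational(1, 2), Mul(19, -12)))) = Add(28722, Mul(-1, Mul(Rational(1, 2), -228))) = Add(28722, Mul(-1, -114)) = Add(28722, 114) = 28836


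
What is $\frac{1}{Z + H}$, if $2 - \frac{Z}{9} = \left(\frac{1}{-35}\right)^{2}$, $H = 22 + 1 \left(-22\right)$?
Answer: $\frac{1225}{22041} \approx 0.055578$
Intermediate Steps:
$H = 0$ ($H = 22 - 22 = 0$)
$Z = \frac{22041}{1225}$ ($Z = 18 - 9 \left(\frac{1}{-35}\right)^{2} = 18 - 9 \left(- \frac{1}{35}\right)^{2} = 18 - \frac{9}{1225} = \frac{22041}{1225} \approx 17.993$)
$\frac{1}{Z + H} = \frac{1}{\frac{22041}{1225} + 0} = \frac{1}{\frac{22041}{1225}} = \frac{1225}{22041}$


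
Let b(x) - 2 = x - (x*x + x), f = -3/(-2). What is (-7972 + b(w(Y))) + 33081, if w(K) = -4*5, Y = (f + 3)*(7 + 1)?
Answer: 24711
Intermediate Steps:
f = 3/2 (f = -3*(-½) = 3/2 ≈ 1.5000)
Y = 36 (Y = (3/2 + 3)*(7 + 1) = (9/2)*8 = 36)
w(K) = -20
b(x) = 2 - x² (b(x) = 2 + (x - (x*x + x)) = 2 + (x - (x² + x)) = 2 + (x - (x + x²)) = 2 + (x + (-x - x²)) = 2 - x²)
(-7972 + b(w(Y))) + 33081 = (-7972 + (2 - 1*(-20)²)) + 33081 = (-7972 + (2 - 1*400)) + 33081 = (-7972 + (2 - 400)) + 33081 = (-7972 - 398) + 33081 = -8370 + 33081 = 24711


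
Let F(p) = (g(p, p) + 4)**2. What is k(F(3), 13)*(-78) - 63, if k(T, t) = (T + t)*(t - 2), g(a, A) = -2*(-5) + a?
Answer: -259179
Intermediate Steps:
g(a, A) = 10 + a
F(p) = (14 + p)**2 (F(p) = ((10 + p) + 4)**2 = (14 + p)**2)
k(T, t) = (-2 + t)*(T + t) (k(T, t) = (T + t)*(-2 + t) = (-2 + t)*(T + t))
k(F(3), 13)*(-78) - 63 = (13**2 - 2*(14 + 3)**2 - 2*13 + (14 + 3)**2*13)*(-78) - 63 = (169 - 2*17**2 - 26 + 17**2*13)*(-78) - 63 = (169 - 2*289 - 26 + 289*13)*(-78) - 63 = (169 - 578 - 26 + 3757)*(-78) - 63 = 3322*(-78) - 63 = -259116 - 63 = -259179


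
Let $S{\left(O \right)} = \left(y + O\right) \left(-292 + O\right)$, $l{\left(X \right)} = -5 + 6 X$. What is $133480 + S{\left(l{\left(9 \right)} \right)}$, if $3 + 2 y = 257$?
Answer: $90712$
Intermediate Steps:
$y = 127$ ($y = - \frac{3}{2} + \frac{1}{2} \cdot 257 = - \frac{3}{2} + \frac{257}{2} = 127$)
$S{\left(O \right)} = \left(-292 + O\right) \left(127 + O\right)$ ($S{\left(O \right)} = \left(127 + O\right) \left(-292 + O\right) = \left(-292 + O\right) \left(127 + O\right)$)
$133480 + S{\left(l{\left(9 \right)} \right)} = 133480 - \left(37084 - \left(-5 + 6 \cdot 9\right)^{2} + 165 \left(-5 + 6 \cdot 9\right)\right) = 133480 - \left(37084 - \left(-5 + 54\right)^{2} + 165 \left(-5 + 54\right)\right) = 133480 - \left(45169 - 2401\right) = 133480 - 42768 = 90712$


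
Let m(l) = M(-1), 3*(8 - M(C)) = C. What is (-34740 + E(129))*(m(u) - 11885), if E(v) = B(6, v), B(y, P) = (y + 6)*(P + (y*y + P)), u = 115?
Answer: 370694520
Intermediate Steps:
M(C) = 8 - C/3
B(y, P) = (6 + y)*(y² + 2*P) (B(y, P) = (6 + y)*(P + (y² + P)) = (6 + y)*(P + (P + y²)) = (6 + y)*(y² + 2*P))
m(l) = 25/3 (m(l) = 8 - ⅓*(-1) = 8 + ⅓ = 25/3)
E(v) = 432 + 24*v (E(v) = 6³ + 6*6² + 12*v + 2*v*6 = 216 + 6*36 + 12*v + 12*v = 216 + 216 + 12*v + 12*v = 432 + 24*v)
(-34740 + E(129))*(m(u) - 11885) = (-34740 + (432 + 24*129))*(25/3 - 11885) = (-34740 + (432 + 3096))*(-35630/3) = (-34740 + 3528)*(-35630/3) = -31212*(-35630/3) = 370694520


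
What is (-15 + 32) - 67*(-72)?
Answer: 4841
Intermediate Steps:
(-15 + 32) - 67*(-72) = 17 + 4824 = 4841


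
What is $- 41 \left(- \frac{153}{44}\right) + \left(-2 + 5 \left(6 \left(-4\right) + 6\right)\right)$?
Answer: $\frac{2225}{44} \approx 50.568$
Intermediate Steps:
$- 41 \left(- \frac{153}{44}\right) + \left(-2 + 5 \left(6 \left(-4\right) + 6\right)\right) = - 41 \left(\left(-153\right) \frac{1}{44}\right) + \left(-2 + 5 \left(-24 + 6\right)\right) = \left(-41\right) \left(- \frac{153}{44}\right) + \left(-2 + 5 \left(-18\right)\right) = \frac{6273}{44} - 92 = \frac{2225}{44}$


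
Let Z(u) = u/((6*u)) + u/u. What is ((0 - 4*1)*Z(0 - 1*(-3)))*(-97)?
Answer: 1358/3 ≈ 452.67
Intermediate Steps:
Z(u) = 7/6 (Z(u) = u*(1/(6*u)) + 1 = ⅙ + 1 = 7/6)
((0 - 4*1)*Z(0 - 1*(-3)))*(-97) = ((0 - 4*1)*(7/6))*(-97) = ((0 - 4)*(7/6))*(-97) = -4*7/6*(-97) = -14/3*(-97) = 1358/3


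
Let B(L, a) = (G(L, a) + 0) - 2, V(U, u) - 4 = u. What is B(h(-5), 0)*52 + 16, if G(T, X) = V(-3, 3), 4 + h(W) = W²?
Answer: 276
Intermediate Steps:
V(U, u) = 4 + u
h(W) = -4 + W²
G(T, X) = 7 (G(T, X) = 4 + 3 = 7)
B(L, a) = 5 (B(L, a) = (7 + 0) - 2 = 7 - 2 = 5)
B(h(-5), 0)*52 + 16 = 5*52 + 16 = 260 + 16 = 276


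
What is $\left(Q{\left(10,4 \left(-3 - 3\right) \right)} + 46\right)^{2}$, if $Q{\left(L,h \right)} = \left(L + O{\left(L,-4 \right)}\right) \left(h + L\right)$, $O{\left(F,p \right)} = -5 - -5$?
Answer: $8836$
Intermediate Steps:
$O{\left(F,p \right)} = 0$ ($O{\left(F,p \right)} = -5 + 5 = 0$)
$Q{\left(L,h \right)} = L \left(L + h\right)$ ($Q{\left(L,h \right)} = \left(L + 0\right) \left(h + L\right) = L \left(L + h\right)$)
$\left(Q{\left(10,4 \left(-3 - 3\right) \right)} + 46\right)^{2} = \left(10 \left(10 + 4 \left(-3 - 3\right)\right) + 46\right)^{2} = \left(10 \left(10 + 4 \left(-6\right)\right) + 46\right)^{2} = \left(10 \left(10 - 24\right) + 46\right)^{2} = \left(10 \left(-14\right) + 46\right)^{2} = \left(-140 + 46\right)^{2} = \left(-94\right)^{2} = 8836$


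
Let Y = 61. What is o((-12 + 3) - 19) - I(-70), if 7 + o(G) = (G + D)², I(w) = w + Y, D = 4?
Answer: 578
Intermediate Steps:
I(w) = 61 + w (I(w) = w + 61 = 61 + w)
o(G) = -7 + (4 + G)² (o(G) = -7 + (G + 4)² = -7 + (4 + G)²)
o((-12 + 3) - 19) - I(-70) = (-7 + (4 + ((-12 + 3) - 19))²) - (61 - 70) = (-7 + (4 + (-9 - 19))²) - 1*(-9) = (-7 + (4 - 28)²) + 9 = (-7 + (-24)²) + 9 = (-7 + 576) + 9 = 569 + 9 = 578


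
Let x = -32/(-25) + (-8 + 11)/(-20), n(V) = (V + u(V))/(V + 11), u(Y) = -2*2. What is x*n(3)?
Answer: -113/1400 ≈ -0.080714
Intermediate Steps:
u(Y) = -4
n(V) = (-4 + V)/(11 + V) (n(V) = (V - 4)/(V + 11) = (-4 + V)/(11 + V))
x = 113/100 (x = -32*(-1/25) + 3*(-1/20) = 32/25 - 3/20 = 113/100 ≈ 1.1300)
x*n(3) = 113*((-4 + 3)/(11 + 3))/100 = 113*(-1/14)/100 = 113*((1/14)*(-1))/100 = (113/100)*(-1/14) = -113/1400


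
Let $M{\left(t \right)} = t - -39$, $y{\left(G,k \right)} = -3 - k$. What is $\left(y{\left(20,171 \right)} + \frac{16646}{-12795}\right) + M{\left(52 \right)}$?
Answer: $- \frac{1078631}{12795} \approx -84.301$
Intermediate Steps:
$M{\left(t \right)} = 39 + t$ ($M{\left(t \right)} = t + 39 = 39 + t$)
$\left(y{\left(20,171 \right)} + \frac{16646}{-12795}\right) + M{\left(52 \right)} = \left(\left(-3 - 171\right) + \frac{16646}{-12795}\right) + \left(39 + 52\right) = \left(\left(-3 - 171\right) + 16646 \left(- \frac{1}{12795}\right)\right) + 91 = \left(-174 - \frac{16646}{12795}\right) + 91 = - \frac{2242976}{12795} + 91 = - \frac{1078631}{12795}$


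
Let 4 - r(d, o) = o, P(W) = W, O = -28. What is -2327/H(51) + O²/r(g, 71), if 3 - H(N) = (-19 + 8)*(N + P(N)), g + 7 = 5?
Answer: -1037909/75375 ≈ -13.770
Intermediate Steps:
g = -2 (g = -7 + 5 = -2)
r(d, o) = 4 - o
H(N) = 3 + 22*N (H(N) = 3 - (-19 + 8)*(N + N) = 3 - (-11)*2*N = 3 - (-22)*N = 3 + 22*N)
-2327/H(51) + O²/r(g, 71) = -2327/(3 + 22*51) + (-28)²/(4 - 1*71) = -2327/(3 + 1122) + 784/(4 - 71) = -2327/1125 + 784/(-67) = -2327*1/1125 + 784*(-1/67) = -2327/1125 - 784/67 = -1037909/75375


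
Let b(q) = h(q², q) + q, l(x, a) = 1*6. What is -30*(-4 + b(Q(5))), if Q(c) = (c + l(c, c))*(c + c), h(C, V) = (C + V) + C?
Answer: -732480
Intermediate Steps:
h(C, V) = V + 2*C
l(x, a) = 6
Q(c) = 2*c*(6 + c) (Q(c) = (c + 6)*(c + c) = (6 + c)*(2*c) = 2*c*(6 + c))
b(q) = 2*q + 2*q² (b(q) = (q + 2*q²) + q = 2*q + 2*q²)
-30*(-4 + b(Q(5))) = -30*(-4 + 2*(2*5*(6 + 5))*(1 + 2*5*(6 + 5))) = -30*(-4 + 2*(2*5*11)*(1 + 2*5*11)) = -30*(-4 + 2*110*(1 + 110)) = -30*(-4 + 2*110*111) = -30*(-4 + 24420) = -30*24416 = -732480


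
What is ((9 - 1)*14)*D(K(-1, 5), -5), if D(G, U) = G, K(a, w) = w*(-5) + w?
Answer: -2240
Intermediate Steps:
K(a, w) = -4*w (K(a, w) = -5*w + w = -4*w)
((9 - 1)*14)*D(K(-1, 5), -5) = ((9 - 1)*14)*(-4*5) = (8*14)*(-20) = 112*(-20) = -2240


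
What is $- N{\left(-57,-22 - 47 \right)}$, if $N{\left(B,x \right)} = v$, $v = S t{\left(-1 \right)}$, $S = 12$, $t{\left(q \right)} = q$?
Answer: $12$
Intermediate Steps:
$v = -12$ ($v = 12 \left(-1\right) = -12$)
$N{\left(B,x \right)} = -12$
$- N{\left(-57,-22 - 47 \right)} = \left(-1\right) \left(-12\right) = 12$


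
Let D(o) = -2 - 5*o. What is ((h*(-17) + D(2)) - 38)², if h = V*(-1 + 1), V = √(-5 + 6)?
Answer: 2500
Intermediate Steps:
V = 1 (V = √1 = 1)
h = 0 (h = 1*(-1 + 1) = 1*0 = 0)
((h*(-17) + D(2)) - 38)² = ((0*(-17) + (-2 - 5*2)) - 38)² = ((0 + (-2 - 10)) - 38)² = ((0 - 12) - 38)² = (-12 - 38)² = (-50)² = 2500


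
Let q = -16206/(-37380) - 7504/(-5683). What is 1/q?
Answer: 35405090/62099703 ≈ 0.57013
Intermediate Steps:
q = 62099703/35405090 (q = -16206*(-1/37380) - 7504*(-1/5683) = 2701/6230 + 7504/5683 = 62099703/35405090 ≈ 1.7540)
1/q = 1/(62099703/35405090) = 35405090/62099703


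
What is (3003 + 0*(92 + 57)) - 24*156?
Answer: -741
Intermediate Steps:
(3003 + 0*(92 + 57)) - 24*156 = (3003 + 0*149) - 3744 = (3003 + 0) - 3744 = 3003 - 3744 = -741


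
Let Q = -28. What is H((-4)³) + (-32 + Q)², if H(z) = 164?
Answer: 3764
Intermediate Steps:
H((-4)³) + (-32 + Q)² = 164 + (-32 - 28)² = 164 + (-60)² = 164 + 3600 = 3764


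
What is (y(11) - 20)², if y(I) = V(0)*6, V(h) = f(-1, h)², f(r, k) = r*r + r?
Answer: 400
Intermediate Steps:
f(r, k) = r + r² (f(r, k) = r² + r = r + r²)
V(h) = 0 (V(h) = (-(1 - 1))² = (-1*0)² = 0² = 0)
y(I) = 0 (y(I) = 0*6 = 0)
(y(11) - 20)² = (0 - 20)² = (-20)² = 400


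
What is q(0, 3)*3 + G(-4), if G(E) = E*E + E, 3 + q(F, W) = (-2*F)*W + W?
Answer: 12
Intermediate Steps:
q(F, W) = -3 + W - 2*F*W (q(F, W) = -3 + ((-2*F)*W + W) = -3 + (-2*F*W + W) = -3 + (W - 2*F*W) = -3 + W - 2*F*W)
G(E) = E + E² (G(E) = E² + E = E + E²)
q(0, 3)*3 + G(-4) = (-3 + 3 - 2*0*3)*3 - 4*(1 - 4) = (-3 + 3 + 0)*3 - 4*(-3) = 0*3 + 12 = 0 + 12 = 12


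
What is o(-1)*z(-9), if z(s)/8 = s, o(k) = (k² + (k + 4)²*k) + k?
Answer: 648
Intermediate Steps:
o(k) = k + k² + k*(4 + k)² (o(k) = (k² + (4 + k)²*k) + k = (k² + k*(4 + k)²) + k = k + k² + k*(4 + k)²)
z(s) = 8*s
o(-1)*z(-9) = (-(1 - 1 + (4 - 1)²))*(8*(-9)) = -(1 - 1 + 3²)*(-72) = -(1 - 1 + 9)*(-72) = -1*9*(-72) = -9*(-72) = 648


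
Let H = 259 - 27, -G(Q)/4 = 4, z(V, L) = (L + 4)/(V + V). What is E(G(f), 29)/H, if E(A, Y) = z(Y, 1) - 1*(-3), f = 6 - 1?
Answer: 179/13456 ≈ 0.013303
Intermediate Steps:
z(V, L) = (4 + L)/(2*V) (z(V, L) = (4 + L)/((2*V)) = (4 + L)*(1/(2*V)) = (4 + L)/(2*V))
f = 5
G(Q) = -16 (G(Q) = -4*4 = -16)
E(A, Y) = 3 + 5/(2*Y) (E(A, Y) = (4 + 1)/(2*Y) - 1*(-3) = (½)*5/Y + 3 = 5/(2*Y) + 3 = 3 + 5/(2*Y))
H = 232
E(G(f), 29)/H = (3 + (5/2)/29)/232 = (3 + (5/2)*(1/29))*(1/232) = (3 + 5/58)*(1/232) = (179/58)*(1/232) = 179/13456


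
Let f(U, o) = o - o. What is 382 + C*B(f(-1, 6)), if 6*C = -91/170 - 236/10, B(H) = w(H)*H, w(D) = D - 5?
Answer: 382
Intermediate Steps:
w(D) = -5 + D
f(U, o) = 0
B(H) = H*(-5 + H) (B(H) = (-5 + H)*H = H*(-5 + H))
C = -4103/1020 (C = (-91/170 - 236/10)/6 = (-91*1/170 - 236*⅒)/6 = (-91/170 - 118/5)/6 = (⅙)*(-4103/170) = -4103/1020 ≈ -4.0226)
382 + C*B(f(-1, 6)) = 382 - 0*(-5 + 0) = 382 - 0*(-5) = 382 - 4103/1020*0 = 382 + 0 = 382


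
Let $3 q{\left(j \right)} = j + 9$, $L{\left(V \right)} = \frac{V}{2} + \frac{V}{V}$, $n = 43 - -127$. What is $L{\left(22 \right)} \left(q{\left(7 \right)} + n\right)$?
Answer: $2104$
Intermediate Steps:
$n = 170$ ($n = 43 + 127 = 170$)
$L{\left(V \right)} = 1 + \frac{V}{2}$ ($L{\left(V \right)} = V \frac{1}{2} + 1 = \frac{V}{2} + 1 = 1 + \frac{V}{2}$)
$q{\left(j \right)} = 3 + \frac{j}{3}$ ($q{\left(j \right)} = \frac{j + 9}{3} = \frac{9 + j}{3} = 3 + \frac{j}{3}$)
$L{\left(22 \right)} \left(q{\left(7 \right)} + n\right) = \left(1 + \frac{1}{2} \cdot 22\right) \left(\left(3 + \frac{1}{3} \cdot 7\right) + 170\right) = \left(1 + 11\right) \left(\left(3 + \frac{7}{3}\right) + 170\right) = 12 \left(\frac{16}{3} + 170\right) = 12 \cdot \frac{526}{3} = 2104$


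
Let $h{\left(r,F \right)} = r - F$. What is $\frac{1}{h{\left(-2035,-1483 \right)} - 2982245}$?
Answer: $- \frac{1}{2982797} \approx -3.3526 \cdot 10^{-7}$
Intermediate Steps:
$\frac{1}{h{\left(-2035,-1483 \right)} - 2982245} = \frac{1}{\left(-2035 - -1483\right) - 2982245} = \frac{1}{\left(-2035 + 1483\right) - 2982245} = \frac{1}{-552 - 2982245} = \frac{1}{-2982797} = - \frac{1}{2982797}$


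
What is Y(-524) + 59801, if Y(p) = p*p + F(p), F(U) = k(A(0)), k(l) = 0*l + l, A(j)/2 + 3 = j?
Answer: 334371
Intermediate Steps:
A(j) = -6 + 2*j
k(l) = l (k(l) = 0 + l = l)
F(U) = -6 (F(U) = -6 + 2*0 = -6 + 0 = -6)
Y(p) = -6 + p² (Y(p) = p*p - 6 = p² - 6 = -6 + p²)
Y(-524) + 59801 = (-6 + (-524)²) + 59801 = (-6 + 274576) + 59801 = 274570 + 59801 = 334371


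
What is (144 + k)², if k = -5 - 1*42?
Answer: 9409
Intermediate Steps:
k = -47 (k = -5 - 42 = -47)
(144 + k)² = (144 - 47)² = 97² = 9409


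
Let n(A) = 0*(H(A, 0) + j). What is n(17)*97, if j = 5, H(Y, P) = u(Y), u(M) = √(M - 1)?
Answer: 0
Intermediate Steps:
u(M) = √(-1 + M)
H(Y, P) = √(-1 + Y)
n(A) = 0 (n(A) = 0*(√(-1 + A) + 5) = 0*(5 + √(-1 + A)) = 0)
n(17)*97 = 0*97 = 0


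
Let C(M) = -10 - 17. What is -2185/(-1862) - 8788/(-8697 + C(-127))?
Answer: 466121/213738 ≈ 2.1808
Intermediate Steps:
C(M) = -27
-2185/(-1862) - 8788/(-8697 + C(-127)) = -2185/(-1862) - 8788/(-8697 - 27) = -2185*(-1/1862) - 8788/(-8724) = 115/98 - 8788*(-1/8724) = 115/98 + 2197/2181 = 466121/213738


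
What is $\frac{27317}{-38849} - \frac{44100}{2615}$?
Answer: $- \frac{356934971}{20318027} \approx -17.567$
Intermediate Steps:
$\frac{27317}{-38849} - \frac{44100}{2615} = 27317 \left(- \frac{1}{38849}\right) - \frac{8820}{523} = - \frac{27317}{38849} - \frac{8820}{523} = - \frac{356934971}{20318027}$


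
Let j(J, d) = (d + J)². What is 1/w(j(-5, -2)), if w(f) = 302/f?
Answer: 49/302 ≈ 0.16225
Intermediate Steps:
j(J, d) = (J + d)²
1/w(j(-5, -2)) = 1/(302/((-5 - 2)²)) = 1/(302/((-7)²)) = 1/(302/49) = 49/302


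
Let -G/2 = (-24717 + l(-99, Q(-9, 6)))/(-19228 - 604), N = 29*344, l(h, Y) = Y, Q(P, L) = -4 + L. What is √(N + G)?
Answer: 3*√27240712131/4958 ≈ 99.867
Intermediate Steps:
N = 9976
G = -24715/9916 (G = -2*(-24717 + (-4 + 6))/(-19228 - 604) = -2*(-24717 + 2)/(-19832) = -(-49430)*(-1)/19832 = -2*24715/19832 = -24715/9916 ≈ -2.4924)
√(N + G) = √(9976 - 24715/9916) = √(98897301/9916) = 3*√27240712131/4958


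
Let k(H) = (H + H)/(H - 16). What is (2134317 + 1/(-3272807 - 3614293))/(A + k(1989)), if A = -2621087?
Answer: -29001629346909127/35615953575018300 ≈ -0.81429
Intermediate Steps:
k(H) = 2*H/(-16 + H) (k(H) = (2*H)/(-16 + H) = 2*H/(-16 + H))
(2134317 + 1/(-3272807 - 3614293))/(A + k(1989)) = (2134317 + 1/(-3272807 - 3614293))/(-2621087 + 2*1989/(-16 + 1989)) = (2134317 + 1/(-6887100))/(-2621087 + 2*1989/1973) = (2134317 - 1/6887100)/(-2621087 + 2*1989*(1/1973)) = 14699254610699/(6887100*(-2621087 + 3978/1973)) = 14699254610699/(6887100*(-5171400673/1973)) = (14699254610699/6887100)*(-1973/5171400673) = -29001629346909127/35615953575018300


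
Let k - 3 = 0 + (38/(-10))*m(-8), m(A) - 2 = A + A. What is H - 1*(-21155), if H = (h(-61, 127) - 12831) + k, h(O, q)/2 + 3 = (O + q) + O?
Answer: 41921/5 ≈ 8384.2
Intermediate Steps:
m(A) = 2 + 2*A (m(A) = 2 + (A + A) = 2 + 2*A)
h(O, q) = -6 + 2*q + 4*O (h(O, q) = -6 + 2*((O + q) + O) = -6 + 2*(q + 2*O) = -6 + (2*q + 4*O) = -6 + 2*q + 4*O)
k = 281/5 (k = 3 + (0 + (38/(-10))*(2 + 2*(-8))) = 3 + (0 + (38*(-⅒))*(2 - 16)) = 3 + (0 - 19/5*(-14)) = 3 + (0 + 266/5) = 3 + 266/5 = 281/5 ≈ 56.200)
H = -63854/5 (H = ((-6 + 2*127 + 4*(-61)) - 12831) + 281/5 = ((-6 + 254 - 244) - 12831) + 281/5 = (4 - 12831) + 281/5 = -12827 + 281/5 = -63854/5 ≈ -12771.)
H - 1*(-21155) = -63854/5 - 1*(-21155) = -63854/5 + 21155 = 41921/5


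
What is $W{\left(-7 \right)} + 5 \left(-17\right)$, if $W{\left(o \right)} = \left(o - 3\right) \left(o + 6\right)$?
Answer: $-75$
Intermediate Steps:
$W{\left(o \right)} = \left(-3 + o\right) \left(6 + o\right)$
$W{\left(-7 \right)} + 5 \left(-17\right) = \left(-18 + \left(-7\right)^{2} + 3 \left(-7\right)\right) + 5 \left(-17\right) = \left(-18 + 49 - 21\right) - 85 = 10 - 85 = -75$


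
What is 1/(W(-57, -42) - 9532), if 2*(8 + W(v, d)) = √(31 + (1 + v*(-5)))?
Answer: -38160/364046083 - 2*√317/364046083 ≈ -0.00010492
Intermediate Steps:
W(v, d) = -8 + √(32 - 5*v)/2 (W(v, d) = -8 + √(31 + (1 + v*(-5)))/2 = -8 + √(31 + (1 - 5*v))/2 = -8 + √(32 - 5*v)/2)
1/(W(-57, -42) - 9532) = 1/((-8 + √(32 - 5*(-57))/2) - 9532) = 1/((-8 + √(32 + 285)/2) - 9532) = 1/((-8 + √317/2) - 9532) = 1/(-9540 + √317/2)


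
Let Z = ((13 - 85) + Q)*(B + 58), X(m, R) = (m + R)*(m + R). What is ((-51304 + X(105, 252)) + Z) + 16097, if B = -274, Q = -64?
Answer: 121618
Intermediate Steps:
X(m, R) = (R + m)² (X(m, R) = (R + m)*(R + m) = (R + m)²)
Z = 29376 (Z = ((13 - 85) - 64)*(-274 + 58) = (-72 - 64)*(-216) = -136*(-216) = 29376)
((-51304 + X(105, 252)) + Z) + 16097 = ((-51304 + (252 + 105)²) + 29376) + 16097 = ((-51304 + 357²) + 29376) + 16097 = ((-51304 + 127449) + 29376) + 16097 = (76145 + 29376) + 16097 = 105521 + 16097 = 121618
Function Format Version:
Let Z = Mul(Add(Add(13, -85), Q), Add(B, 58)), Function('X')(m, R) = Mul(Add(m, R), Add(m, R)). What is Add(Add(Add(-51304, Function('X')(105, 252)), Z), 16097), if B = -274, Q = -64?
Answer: 121618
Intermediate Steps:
Function('X')(m, R) = Pow(Add(R, m), 2) (Function('X')(m, R) = Mul(Add(R, m), Add(R, m)) = Pow(Add(R, m), 2))
Z = 29376 (Z = Mul(Add(Add(13, -85), -64), Add(-274, 58)) = Mul(Add(-72, -64), -216) = Mul(-136, -216) = 29376)
Add(Add(Add(-51304, Function('X')(105, 252)), Z), 16097) = Add(Add(Add(-51304, Pow(Add(252, 105), 2)), 29376), 16097) = Add(Add(Add(-51304, Pow(357, 2)), 29376), 16097) = Add(Add(Add(-51304, 127449), 29376), 16097) = Add(Add(76145, 29376), 16097) = Add(105521, 16097) = 121618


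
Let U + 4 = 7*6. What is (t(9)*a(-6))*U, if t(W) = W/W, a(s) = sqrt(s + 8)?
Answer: 38*sqrt(2) ≈ 53.740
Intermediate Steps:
U = 38 (U = -4 + 7*6 = -4 + 42 = 38)
a(s) = sqrt(8 + s)
t(W) = 1
(t(9)*a(-6))*U = (1*sqrt(8 - 6))*38 = (1*sqrt(2))*38 = sqrt(2)*38 = 38*sqrt(2)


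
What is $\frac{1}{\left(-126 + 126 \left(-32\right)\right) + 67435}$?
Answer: $\frac{1}{63277} \approx 1.5804 \cdot 10^{-5}$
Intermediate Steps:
$\frac{1}{\left(-126 + 126 \left(-32\right)\right) + 67435} = \frac{1}{\left(-126 - 4032\right) + 67435} = \frac{1}{-4158 + 67435} = \frac{1}{63277}$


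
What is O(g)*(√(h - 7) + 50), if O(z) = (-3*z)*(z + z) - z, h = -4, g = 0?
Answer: 0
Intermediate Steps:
O(z) = -z - 6*z² (O(z) = (-3*z)*(2*z) - z = -6*z² - z = -z - 6*z²)
O(g)*(√(h - 7) + 50) = (-1*0*(1 + 6*0))*(√(-4 - 7) + 50) = (-1*0*(1 + 0))*(√(-11) + 50) = (-1*0*1)*(I*√11 + 50) = 0*(50 + I*√11) = 0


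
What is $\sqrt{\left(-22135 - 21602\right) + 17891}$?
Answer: $i \sqrt{25846} \approx 160.77 i$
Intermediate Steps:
$\sqrt{\left(-22135 - 21602\right) + 17891} = \sqrt{-43737 + 17891} = \sqrt{-25846} = i \sqrt{25846}$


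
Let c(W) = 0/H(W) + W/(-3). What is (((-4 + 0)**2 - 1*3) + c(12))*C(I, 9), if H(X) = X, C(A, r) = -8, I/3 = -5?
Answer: -72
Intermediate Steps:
I = -15 (I = 3*(-5) = -15)
c(W) = -W/3 (c(W) = 0/W + W/(-3) = 0 + W*(-1/3) = 0 - W/3 = -W/3)
(((-4 + 0)**2 - 1*3) + c(12))*C(I, 9) = (((-4 + 0)**2 - 1*3) - 1/3*12)*(-8) = (((-4)**2 - 3) - 4)*(-8) = ((16 - 3) - 4)*(-8) = (13 - 4)*(-8) = 9*(-8) = -72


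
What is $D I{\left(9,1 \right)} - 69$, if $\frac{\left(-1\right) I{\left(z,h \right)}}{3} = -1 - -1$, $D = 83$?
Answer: $-69$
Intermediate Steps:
$I{\left(z,h \right)} = 0$ ($I{\left(z,h \right)} = - 3 \left(-1 - -1\right) = - 3 \left(-1 + 1\right) = \left(-3\right) 0 = 0$)
$D I{\left(9,1 \right)} - 69 = 83 \cdot 0 - 69 = 0 - 69 = -69$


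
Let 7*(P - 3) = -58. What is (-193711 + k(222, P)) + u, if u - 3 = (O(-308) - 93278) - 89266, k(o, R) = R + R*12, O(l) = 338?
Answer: -2631879/7 ≈ -3.7598e+5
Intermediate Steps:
P = -37/7 (P = 3 + (1/7)*(-58) = 3 - 58/7 = -37/7 ≈ -5.2857)
k(o, R) = 13*R (k(o, R) = R + 12*R = 13*R)
u = -182203 (u = 3 + ((338 - 93278) - 89266) = 3 + (-92940 - 89266) = 3 - 182206 = -182203)
(-193711 + k(222, P)) + u = (-193711 + 13*(-37/7)) - 182203 = (-193711 - 481/7) - 182203 = -1356458/7 - 182203 = -2631879/7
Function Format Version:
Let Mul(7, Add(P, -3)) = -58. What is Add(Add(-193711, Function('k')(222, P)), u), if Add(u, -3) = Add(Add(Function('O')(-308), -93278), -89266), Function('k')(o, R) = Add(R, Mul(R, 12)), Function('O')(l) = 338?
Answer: Rational(-2631879, 7) ≈ -3.7598e+5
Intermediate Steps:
P = Rational(-37, 7) (P = Add(3, Mul(Rational(1, 7), -58)) = Add(3, Rational(-58, 7)) = Rational(-37, 7) ≈ -5.2857)
Function('k')(o, R) = Mul(13, R) (Function('k')(o, R) = Add(R, Mul(12, R)) = Mul(13, R))
u = -182203 (u = Add(3, Add(Add(338, -93278), -89266)) = Add(3, Add(-92940, -89266)) = Add(3, -182206) = -182203)
Add(Add(-193711, Function('k')(222, P)), u) = Add(Add(-193711, Mul(13, Rational(-37, 7))), -182203) = Add(Add(-193711, Rational(-481, 7)), -182203) = Add(Rational(-1356458, 7), -182203) = Rational(-2631879, 7)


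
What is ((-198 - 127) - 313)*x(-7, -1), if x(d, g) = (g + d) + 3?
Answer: 3190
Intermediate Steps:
x(d, g) = 3 + d + g (x(d, g) = (d + g) + 3 = 3 + d + g)
((-198 - 127) - 313)*x(-7, -1) = ((-198 - 127) - 313)*(3 - 7 - 1) = (-325 - 313)*(-5) = -638*(-5) = 3190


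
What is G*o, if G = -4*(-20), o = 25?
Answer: 2000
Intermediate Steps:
G = 80
G*o = 80*25 = 2000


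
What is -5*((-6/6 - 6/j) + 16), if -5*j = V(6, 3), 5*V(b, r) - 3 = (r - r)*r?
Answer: -325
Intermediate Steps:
V(b, r) = ⅗ (V(b, r) = ⅗ + ((r - r)*r)/5 = ⅗ + (0*r)/5 = ⅗ + (⅕)*0 = ⅗ + 0 = ⅗)
j = -3/25 (j = -⅕*⅗ = -3/25 ≈ -0.12000)
-5*((-6/6 - 6/j) + 16) = -5*((-6/6 - 6/(-3/25)) + 16) = -5*((-6*⅙ - 6*(-25/3)) + 16) = -5*((-1 + 50) + 16) = -5*(49 + 16) = -5*65 = -325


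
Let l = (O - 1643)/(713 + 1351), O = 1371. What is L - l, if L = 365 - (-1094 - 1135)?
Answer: 334643/129 ≈ 2594.1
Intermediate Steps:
l = -17/129 (l = (1371 - 1643)/(713 + 1351) = -272/2064 = -272*1/2064 = -17/129 ≈ -0.13178)
L = 2594 (L = 365 - 1*(-2229) = 365 + 2229 = 2594)
L - l = 2594 - 1*(-17/129) = 2594 + 17/129 = 334643/129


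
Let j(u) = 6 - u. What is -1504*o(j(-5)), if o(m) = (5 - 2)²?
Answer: -13536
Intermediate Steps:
o(m) = 9 (o(m) = 3² = 9)
-1504*o(j(-5)) = -1504*9 = -13536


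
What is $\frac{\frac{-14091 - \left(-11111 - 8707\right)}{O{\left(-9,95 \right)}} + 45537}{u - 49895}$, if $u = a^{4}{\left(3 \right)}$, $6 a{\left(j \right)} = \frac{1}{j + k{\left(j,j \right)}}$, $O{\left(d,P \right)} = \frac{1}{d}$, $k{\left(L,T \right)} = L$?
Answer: $\frac{10087773696}{83804440319} \approx 0.12037$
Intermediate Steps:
$a{\left(j \right)} = \frac{1}{12 j}$ ($a{\left(j \right)} = \frac{1}{6 \left(j + j\right)} = \frac{1}{6 \cdot 2 j} = \frac{\frac{1}{2} \frac{1}{j}}{6} = \frac{1}{12 j}$)
$u = \frac{1}{1679616}$ ($u = \left(\frac{1}{12 \cdot 3}\right)^{4} = \left(\frac{1}{12} \cdot \frac{1}{3}\right)^{4} = \left(\frac{1}{36}\right)^{4} = \frac{1}{1679616} \approx 5.9537 \cdot 10^{-7}$)
$\frac{\frac{-14091 - \left(-11111 - 8707\right)}{O{\left(-9,95 \right)}} + 45537}{u - 49895} = \frac{\frac{-14091 - \left(-11111 - 8707\right)}{\frac{1}{-9}} + 45537}{\frac{1}{1679616} - 49895} = \frac{\frac{-14091 - \left(-11111 - 8707\right)}{- \frac{1}{9}} + 45537}{- \frac{83804440319}{1679616}} = \left(\left(-14091 - -19818\right) \left(-9\right) + 45537\right) \left(- \frac{1679616}{83804440319}\right) = \left(\left(-14091 + 19818\right) \left(-9\right) + 45537\right) \left(- \frac{1679616}{83804440319}\right) = \left(5727 \left(-9\right) + 45537\right) \left(- \frac{1679616}{83804440319}\right) = \left(-51543 + 45537\right) \left(- \frac{1679616}{83804440319}\right) = \left(-6006\right) \left(- \frac{1679616}{83804440319}\right) = \frac{10087773696}{83804440319}$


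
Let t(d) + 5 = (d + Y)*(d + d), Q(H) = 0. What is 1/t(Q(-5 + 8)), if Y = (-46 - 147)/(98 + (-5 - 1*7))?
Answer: -⅕ ≈ -0.20000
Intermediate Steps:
Y = -193/86 (Y = -193/(98 + (-5 - 7)) = -193/(98 - 12) = -193/86 ≈ -2.2442)
t(d) = -5 + 2*d*(-193/86 + d) (t(d) = -5 + (d - 193/86)*(d + d) = -5 + (-193/86 + d)*(2*d) = -5 + 2*d*(-193/86 + d))
1/t(Q(-5 + 8)) = 1/(-5 + 2*0² - 193/43*0) = 1/(-5 + 2*0 + 0) = 1/(-5 + 0 + 0) = 1/(-5) = -⅕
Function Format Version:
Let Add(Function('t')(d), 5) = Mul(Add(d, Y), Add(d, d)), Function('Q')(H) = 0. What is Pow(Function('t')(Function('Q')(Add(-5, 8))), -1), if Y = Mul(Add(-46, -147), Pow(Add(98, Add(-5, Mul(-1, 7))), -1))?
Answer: Rational(-1, 5) ≈ -0.20000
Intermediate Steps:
Y = Rational(-193, 86) (Y = Mul(-193, Pow(Add(98, Add(-5, -7)), -1)) = Mul(-193, Pow(Add(98, -12), -1)) = Mul(-193, Pow(86, -1)) = Mul(-193, Rational(1, 86)) = Rational(-193, 86) ≈ -2.2442)
Function('t')(d) = Add(-5, Mul(2, d, Add(Rational(-193, 86), d))) (Function('t')(d) = Add(-5, Mul(Add(d, Rational(-193, 86)), Add(d, d))) = Add(-5, Mul(Add(Rational(-193, 86), d), Mul(2, d))) = Add(-5, Mul(2, d, Add(Rational(-193, 86), d))))
Pow(Function('t')(Function('Q')(Add(-5, 8))), -1) = Pow(Add(-5, Mul(2, Pow(0, 2)), Mul(Rational(-193, 43), 0)), -1) = Pow(Add(-5, Mul(2, 0), 0), -1) = Pow(Add(-5, 0, 0), -1) = Pow(-5, -1) = Rational(-1, 5)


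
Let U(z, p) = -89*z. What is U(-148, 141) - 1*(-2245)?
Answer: 15417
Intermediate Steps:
U(-148, 141) - 1*(-2245) = -89*(-148) - 1*(-2245) = 13172 + 2245 = 15417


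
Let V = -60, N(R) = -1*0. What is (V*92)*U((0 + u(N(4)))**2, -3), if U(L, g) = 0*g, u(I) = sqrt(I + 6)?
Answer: 0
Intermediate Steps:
N(R) = 0
u(I) = sqrt(6 + I)
U(L, g) = 0
(V*92)*U((0 + u(N(4)))**2, -3) = -60*92*0 = -5520*0 = 0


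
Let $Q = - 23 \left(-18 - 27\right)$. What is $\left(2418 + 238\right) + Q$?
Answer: $3691$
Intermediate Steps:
$Q = 1035$ ($Q = \left(-23\right) \left(-45\right) = 1035$)
$\left(2418 + 238\right) + Q = \left(2418 + 238\right) + 1035 = 2656 + 1035 = 3691$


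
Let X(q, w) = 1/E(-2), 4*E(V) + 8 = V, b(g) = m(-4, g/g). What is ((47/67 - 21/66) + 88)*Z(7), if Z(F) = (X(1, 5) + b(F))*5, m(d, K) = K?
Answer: 390831/1474 ≈ 265.15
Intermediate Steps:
b(g) = 1 (b(g) = g/g = 1)
E(V) = -2 + V/4
X(q, w) = -⅖ (X(q, w) = 1/(-2 + (¼)*(-2)) = 1/(-2 - ½) = 1/(-5/2) = -⅖)
Z(F) = 3 (Z(F) = (-⅖ + 1)*5 = (⅗)*5 = 3)
((47/67 - 21/66) + 88)*Z(7) = ((47/67 - 21/66) + 88)*3 = ((47*(1/67) - 21*1/66) + 88)*3 = ((47/67 - 7/22) + 88)*3 = (565/1474 + 88)*3 = (130277/1474)*3 = 390831/1474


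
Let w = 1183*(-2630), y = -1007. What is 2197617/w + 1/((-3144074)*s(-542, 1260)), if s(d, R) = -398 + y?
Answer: -97078060095682/137438870236213 ≈ -0.70634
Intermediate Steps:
w = -3111290
s(d, R) = -1405 (s(d, R) = -398 - 1007 = -1405)
2197617/w + 1/((-3144074)*s(-542, 1260)) = 2197617/(-3111290) + 1/(-3144074*(-1405)) = 2197617*(-1/3111290) - 1/3144074*(-1/1405) = -2197617/3111290 + 1/4417423970 = -97078060095682/137438870236213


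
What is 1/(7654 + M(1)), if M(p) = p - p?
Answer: 1/7654 ≈ 0.00013065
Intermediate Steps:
M(p) = 0
1/(7654 + M(1)) = 1/(7654 + 0) = 1/7654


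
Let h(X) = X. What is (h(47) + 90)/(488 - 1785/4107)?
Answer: 187553/667477 ≈ 0.28099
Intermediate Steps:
(h(47) + 90)/(488 - 1785/4107) = (47 + 90)/(488 - 1785/4107) = 137/(488 - 1785*1/4107) = 137/(488 - 595/1369) = 137/(667477/1369) = 137*(1369/667477) = 187553/667477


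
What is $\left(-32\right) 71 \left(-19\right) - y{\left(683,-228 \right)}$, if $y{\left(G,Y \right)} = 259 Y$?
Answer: $102220$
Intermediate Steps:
$\left(-32\right) 71 \left(-19\right) - y{\left(683,-228 \right)} = \left(-32\right) 71 \left(-19\right) - 259 \left(-228\right) = \left(-2272\right) \left(-19\right) - -59052 = 43168 + 59052 = 102220$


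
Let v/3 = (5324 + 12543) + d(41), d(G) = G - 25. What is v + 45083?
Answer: 98732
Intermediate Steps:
d(G) = -25 + G
v = 53649 (v = 3*((5324 + 12543) + (-25 + 41)) = 3*(17867 + 16) = 3*17883 = 53649)
v + 45083 = 53649 + 45083 = 98732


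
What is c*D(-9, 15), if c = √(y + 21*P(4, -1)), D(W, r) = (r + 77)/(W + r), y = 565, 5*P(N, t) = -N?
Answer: 46*√13705/15 ≈ 359.01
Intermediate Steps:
P(N, t) = -N/5 (P(N, t) = (-N)/5 = -N/5)
D(W, r) = (77 + r)/(W + r)
c = √13705/5 (c = √(565 + 21*(-⅕*4)) = √(565 + 21*(-⅘)) = √(565 - 84/5) = √(2741/5) = √13705/5 ≈ 23.414)
c*D(-9, 15) = (√13705/5)*((77 + 15)/(-9 + 15)) = (√13705/5)*(92/6) = (√13705/5)*((⅙)*92) = (√13705/5)*(46/3) = 46*√13705/15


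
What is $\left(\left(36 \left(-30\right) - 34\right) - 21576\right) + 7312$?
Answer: $-15378$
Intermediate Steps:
$\left(\left(36 \left(-30\right) - 34\right) - 21576\right) + 7312 = \left(\left(-1080 - 34\right) - 21576\right) + 7312 = \left(-1114 - 21576\right) + 7312 = -22690 + 7312 = -15378$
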